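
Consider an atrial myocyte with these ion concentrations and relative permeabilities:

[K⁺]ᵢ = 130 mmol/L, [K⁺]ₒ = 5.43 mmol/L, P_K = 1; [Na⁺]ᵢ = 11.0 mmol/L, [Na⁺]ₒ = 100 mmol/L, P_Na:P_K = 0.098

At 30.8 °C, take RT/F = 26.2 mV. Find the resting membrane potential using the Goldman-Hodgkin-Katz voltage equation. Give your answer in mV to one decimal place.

Vm = 26.2 · ln[(Σ P·[cation]ₒ + Σ P·[anion]ᵢ) / (Σ P·[cation]ᵢ + Σ P·[anion]ₒ)]
Numerator = 1×5.43 + 0.098×100 = 15.23
Denominator = 1×130 + 0.098×11.0 = 131.1
Vm = 26.2 · ln(0.11619) = 26.2 × (-2.1525) = -56.40 mV

-56.4 mV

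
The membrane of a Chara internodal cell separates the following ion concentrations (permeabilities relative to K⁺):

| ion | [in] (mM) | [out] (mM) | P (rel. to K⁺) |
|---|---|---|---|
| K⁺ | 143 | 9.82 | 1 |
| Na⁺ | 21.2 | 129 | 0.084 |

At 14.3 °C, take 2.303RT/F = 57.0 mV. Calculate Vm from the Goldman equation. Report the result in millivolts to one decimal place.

-48.2 mV

Vm = 57.0 · log₁₀[(Σ P·[cation]ₒ + Σ P·[anion]ᵢ) / (Σ P·[cation]ᵢ + Σ P·[anion]ₒ)]
Numerator = 1×9.82 + 0.084×129 = 20.66
Denominator = 1×143 + 0.084×21.2 = 144.8
Vm = 57.0 · log₁₀(0.14267) = 57.0 × (-0.8457) = -48.20 mV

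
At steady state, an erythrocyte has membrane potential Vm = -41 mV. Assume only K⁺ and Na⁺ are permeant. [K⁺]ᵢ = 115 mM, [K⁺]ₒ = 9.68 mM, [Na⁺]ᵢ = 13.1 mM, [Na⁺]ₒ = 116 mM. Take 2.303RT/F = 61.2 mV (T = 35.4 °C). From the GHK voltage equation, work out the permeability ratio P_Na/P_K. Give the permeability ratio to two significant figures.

Let α = P_Na/P_K. GHK: Vm = 61.2·log₁₀[(Kₒ + α·Naₒ)/(Kᵢ + α·Naᵢ)].
10^(Vm/61.2) = 10^(-41.0/61.2) = 0.21383
So 0.21383·(Kᵢ + α·Naᵢ) = Kₒ + α·Naₒ → α = (0.21383·115.0 − 9.68) / (116.0 − 0.21383·13.1)
α = (24.59 − 9.68) / (116.0 − 2.801) = 14.91/113.2 = 0.1317

0.13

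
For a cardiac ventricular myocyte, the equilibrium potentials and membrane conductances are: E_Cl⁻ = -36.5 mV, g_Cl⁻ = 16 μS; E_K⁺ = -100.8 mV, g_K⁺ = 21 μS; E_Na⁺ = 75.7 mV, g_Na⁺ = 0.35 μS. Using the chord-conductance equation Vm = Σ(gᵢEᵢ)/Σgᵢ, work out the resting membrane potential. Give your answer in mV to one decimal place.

Σ gᵢEᵢ = 16·(-36.5) + 21·(-100.8) + 0.35·(75.7) = -2674.30
Σ gᵢ = 16 + 21 + 0.35 = 37.35
Vm = -2674.30 / 37.35 = -71.60 mV

-71.6 mV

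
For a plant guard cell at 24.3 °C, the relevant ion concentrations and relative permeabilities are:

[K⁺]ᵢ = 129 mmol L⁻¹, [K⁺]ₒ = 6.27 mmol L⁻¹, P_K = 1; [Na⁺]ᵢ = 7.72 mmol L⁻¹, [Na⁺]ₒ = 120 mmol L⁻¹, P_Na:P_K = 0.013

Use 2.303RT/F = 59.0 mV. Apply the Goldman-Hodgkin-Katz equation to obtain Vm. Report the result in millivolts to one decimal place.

Vm = 59.0 · log₁₀[(Σ P·[cation]ₒ + Σ P·[anion]ᵢ) / (Σ P·[cation]ᵢ + Σ P·[anion]ₒ)]
Numerator = 1×6.27 + 0.013×120 = 7.83
Denominator = 1×129 + 0.013×7.72 = 129.1
Vm = 59.0 · log₁₀(0.06065) = 59.0 × (-1.2172) = -71.81 mV

-71.8 mV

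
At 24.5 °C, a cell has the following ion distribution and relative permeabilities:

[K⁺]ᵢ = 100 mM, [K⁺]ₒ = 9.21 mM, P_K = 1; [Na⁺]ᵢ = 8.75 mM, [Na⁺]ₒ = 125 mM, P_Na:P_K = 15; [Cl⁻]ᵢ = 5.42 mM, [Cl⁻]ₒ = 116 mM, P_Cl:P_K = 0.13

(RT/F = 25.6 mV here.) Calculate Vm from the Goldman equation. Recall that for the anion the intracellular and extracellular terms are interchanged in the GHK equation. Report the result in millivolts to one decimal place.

Vm = 25.6 · ln[(Σ P·[cation]ₒ + Σ P·[anion]ᵢ) / (Σ P·[cation]ᵢ + Σ P·[anion]ₒ)]
Numerator = 1×9.21 + 15×125 + 0.13×5.42 = 1885
Denominator = 1×100 + 15×8.75 + 0.13×116 = 246.3
Vm = 25.6 · ln(7.652) = 25.6 × (2.0350) = 52.10 mV

52.1 mV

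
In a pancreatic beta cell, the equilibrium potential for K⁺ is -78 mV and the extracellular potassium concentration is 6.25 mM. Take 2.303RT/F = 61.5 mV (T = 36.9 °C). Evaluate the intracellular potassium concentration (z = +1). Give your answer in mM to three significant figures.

116 mM

Nernst: E = (61.5/1) · log₁₀([out]/[in]), so log₁₀([out]/[in]) = -78.0 × 1 / 61.5 = -1.2683.
[out]/[in] = 10^(-1.2683) = 0.05391.
[in] = 6.25 / 0.05391 = 115.9 mM.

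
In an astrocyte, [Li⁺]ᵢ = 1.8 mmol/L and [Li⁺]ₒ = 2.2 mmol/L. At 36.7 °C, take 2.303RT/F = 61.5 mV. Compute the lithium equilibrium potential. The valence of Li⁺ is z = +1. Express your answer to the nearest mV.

5 mV

E = (61.5/z) · log₁₀([Li⁺]_out/[Li⁺]_in) with z = +1.
= (61.5/1) · log₁₀(2.2/1.8) = 61.50 · log₁₀(1.222)
= 61.50 · (0.0872) = 5.36 mV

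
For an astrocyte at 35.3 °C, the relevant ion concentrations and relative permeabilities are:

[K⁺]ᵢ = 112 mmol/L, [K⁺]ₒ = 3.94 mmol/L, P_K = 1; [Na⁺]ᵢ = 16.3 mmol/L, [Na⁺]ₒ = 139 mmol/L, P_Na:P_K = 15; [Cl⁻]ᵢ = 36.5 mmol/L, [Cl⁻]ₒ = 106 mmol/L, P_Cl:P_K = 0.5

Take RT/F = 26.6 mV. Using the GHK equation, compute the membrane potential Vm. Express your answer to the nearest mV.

Vm = 26.6 · ln[(Σ P·[cation]ₒ + Σ P·[anion]ᵢ) / (Σ P·[cation]ᵢ + Σ P·[anion]ₒ)]
Numerator = 1×3.94 + 15×139 + 0.5×36.5 = 2107
Denominator = 1×112 + 15×16.3 + 0.5×106 = 409.5
Vm = 26.6 · ln(5.1458) = 26.6 × (1.6382) = 43.58 mV

44 mV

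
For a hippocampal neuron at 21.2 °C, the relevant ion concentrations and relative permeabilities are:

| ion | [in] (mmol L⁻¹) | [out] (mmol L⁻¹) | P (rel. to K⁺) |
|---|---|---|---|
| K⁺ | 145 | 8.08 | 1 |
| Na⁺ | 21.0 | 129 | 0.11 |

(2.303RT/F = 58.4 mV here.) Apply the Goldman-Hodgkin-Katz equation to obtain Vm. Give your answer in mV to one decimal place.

Vm = 58.4 · log₁₀[(Σ P·[cation]ₒ + Σ P·[anion]ᵢ) / (Σ P·[cation]ᵢ + Σ P·[anion]ₒ)]
Numerator = 1×8.08 + 0.11×129 = 22.27
Denominator = 1×145 + 0.11×21.0 = 147.3
Vm = 58.4 · log₁₀(0.15118) = 58.4 × (-0.8205) = -47.92 mV

-47.9 mV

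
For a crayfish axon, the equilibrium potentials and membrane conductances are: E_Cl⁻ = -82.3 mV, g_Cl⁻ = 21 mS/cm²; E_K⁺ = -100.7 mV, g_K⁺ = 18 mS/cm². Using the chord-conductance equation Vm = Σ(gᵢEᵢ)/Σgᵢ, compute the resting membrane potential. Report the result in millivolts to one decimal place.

-90.8 mV

Σ gᵢEᵢ = 21·(-82.3) + 18·(-100.7) = -3540.90
Σ gᵢ = 21 + 18 = 39
Vm = -3540.90 / 39 = -90.79 mV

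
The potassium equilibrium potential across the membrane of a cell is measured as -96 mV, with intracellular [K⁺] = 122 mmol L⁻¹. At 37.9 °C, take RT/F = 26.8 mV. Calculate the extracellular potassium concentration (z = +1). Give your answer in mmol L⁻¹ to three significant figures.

3.39 mmol L⁻¹

Nernst: E = (26.8/1) · ln([out]/[in]), so ln([out]/[in]) = -96.0 × 1 / 26.8 = -3.5821.
[out]/[in] = e^(-3.5821) = 0.02782.
[out] = 0.02782 × 122 = 3.394 mmol L⁻¹.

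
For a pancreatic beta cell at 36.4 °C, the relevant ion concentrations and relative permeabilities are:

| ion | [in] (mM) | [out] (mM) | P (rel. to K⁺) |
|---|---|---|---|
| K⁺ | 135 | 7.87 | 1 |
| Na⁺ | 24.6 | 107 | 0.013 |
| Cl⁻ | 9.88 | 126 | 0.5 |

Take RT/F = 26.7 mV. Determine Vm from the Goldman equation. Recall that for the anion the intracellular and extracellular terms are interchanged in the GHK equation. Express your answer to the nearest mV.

-70 mV

Vm = 26.7 · ln[(Σ P·[cation]ₒ + Σ P·[anion]ᵢ) / (Σ P·[cation]ᵢ + Σ P·[anion]ₒ)]
Numerator = 1×7.87 + 0.013×107 + 0.5×9.88 = 14.2
Denominator = 1×135 + 0.013×24.6 + 0.5×126 = 198.3
Vm = 26.7 · ln(0.071607) = 26.7 × (-2.6366) = -70.40 mV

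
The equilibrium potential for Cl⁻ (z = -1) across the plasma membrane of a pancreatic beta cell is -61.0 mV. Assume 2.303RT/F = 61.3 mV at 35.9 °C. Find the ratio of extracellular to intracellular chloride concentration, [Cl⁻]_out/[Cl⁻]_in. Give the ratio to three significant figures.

9.89

log₁₀([out]/[in]) = E·z/(61.3) = -61.0 × -1 / 61.3 = 0.9951
[out]/[in] = 10^(0.9951) = 9.888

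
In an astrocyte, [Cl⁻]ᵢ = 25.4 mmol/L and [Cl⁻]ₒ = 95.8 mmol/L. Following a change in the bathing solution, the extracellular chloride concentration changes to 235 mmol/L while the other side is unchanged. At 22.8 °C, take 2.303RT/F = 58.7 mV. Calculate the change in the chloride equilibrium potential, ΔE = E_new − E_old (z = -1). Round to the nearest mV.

-23 mV

E_old = (58.7/-1)·log₁₀(95.8/25.4) = -33.84 mV
E_new = (58.7/-1)·log₁₀(235/25.4) = -56.72 mV
ΔE = -56.72 − (-33.84) = -22.88 mV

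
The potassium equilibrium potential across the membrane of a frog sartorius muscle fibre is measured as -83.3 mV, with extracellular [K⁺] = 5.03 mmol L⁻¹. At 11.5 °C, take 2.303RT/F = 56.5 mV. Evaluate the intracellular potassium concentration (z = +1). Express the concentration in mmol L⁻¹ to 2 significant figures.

150 mmol L⁻¹

Nernst: E = (56.5/1) · log₁₀([out]/[in]), so log₁₀([out]/[in]) = -83.3 × 1 / 56.5 = -1.4743.
[out]/[in] = 10^(-1.4743) = 0.03355.
[in] = 5.03 / 0.03355 = 149.9 mmol L⁻¹.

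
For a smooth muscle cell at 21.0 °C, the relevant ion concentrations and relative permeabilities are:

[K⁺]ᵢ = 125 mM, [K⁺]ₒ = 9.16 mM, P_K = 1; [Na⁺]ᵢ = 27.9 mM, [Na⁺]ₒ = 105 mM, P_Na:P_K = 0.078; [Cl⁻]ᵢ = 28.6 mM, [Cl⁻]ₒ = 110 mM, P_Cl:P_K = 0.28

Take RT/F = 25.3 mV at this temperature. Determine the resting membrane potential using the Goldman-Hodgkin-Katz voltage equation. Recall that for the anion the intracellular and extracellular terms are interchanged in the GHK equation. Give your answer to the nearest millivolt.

Vm = 25.3 · ln[(Σ P·[cation]ₒ + Σ P·[anion]ᵢ) / (Σ P·[cation]ᵢ + Σ P·[anion]ₒ)]
Numerator = 1×9.16 + 0.078×105 + 0.28×28.6 = 25.36
Denominator = 1×125 + 0.078×27.9 + 0.28×110 = 158
Vm = 25.3 · ln(0.16052) = 25.3 × (-1.8294) = -46.28 mV

-46 mV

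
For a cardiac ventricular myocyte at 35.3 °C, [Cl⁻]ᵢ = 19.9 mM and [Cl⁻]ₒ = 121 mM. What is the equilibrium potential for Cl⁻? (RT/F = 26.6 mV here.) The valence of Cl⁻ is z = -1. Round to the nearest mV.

-48 mV

E = (26.6/z) · ln([Cl⁻]_out/[Cl⁻]_in) with z = -1.
For an anion, dividing by z = -1 reverses the sign.
= (26.6/-1) · ln(121/19.9) = -26.60 · ln(6.08)
= -26.60 · (1.8051) = -48.01 mV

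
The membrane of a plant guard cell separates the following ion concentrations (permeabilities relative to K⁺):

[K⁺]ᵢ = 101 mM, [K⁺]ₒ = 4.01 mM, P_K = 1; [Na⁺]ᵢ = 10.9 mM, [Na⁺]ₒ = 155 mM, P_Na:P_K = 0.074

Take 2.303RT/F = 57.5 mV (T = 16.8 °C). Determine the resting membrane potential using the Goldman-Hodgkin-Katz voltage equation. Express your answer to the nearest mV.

-47 mV

Vm = 57.5 · log₁₀[(Σ P·[cation]ₒ + Σ P·[anion]ᵢ) / (Σ P·[cation]ᵢ + Σ P·[anion]ₒ)]
Numerator = 1×4.01 + 0.074×155 = 15.48
Denominator = 1×101 + 0.074×10.9 = 101.8
Vm = 57.5 · log₁₀(0.15205) = 57.5 × (-0.8180) = -47.04 mV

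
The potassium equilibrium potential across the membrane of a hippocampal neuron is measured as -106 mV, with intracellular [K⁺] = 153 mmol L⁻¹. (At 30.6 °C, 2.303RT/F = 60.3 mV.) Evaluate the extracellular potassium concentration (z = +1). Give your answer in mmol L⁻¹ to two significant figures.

2.7 mmol L⁻¹

Nernst: E = (60.3/1) · log₁₀([out]/[in]), so log₁₀([out]/[in]) = -106.0 × 1 / 60.3 = -1.7579.
[out]/[in] = 10^(-1.7579) = 0.01746.
[out] = 0.01746 × 153 = 2.672 mmol L⁻¹.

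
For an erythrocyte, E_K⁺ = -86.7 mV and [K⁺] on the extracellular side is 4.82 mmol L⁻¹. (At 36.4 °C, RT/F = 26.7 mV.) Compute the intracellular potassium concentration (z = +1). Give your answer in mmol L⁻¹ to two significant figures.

Nernst: E = (26.7/1) · ln([out]/[in]), so ln([out]/[in]) = -86.7 × 1 / 26.7 = -3.2472.
[out]/[in] = e^(-3.2472) = 0.03888.
[in] = 4.82 / 0.03888 = 124 mmol L⁻¹.

120 mmol L⁻¹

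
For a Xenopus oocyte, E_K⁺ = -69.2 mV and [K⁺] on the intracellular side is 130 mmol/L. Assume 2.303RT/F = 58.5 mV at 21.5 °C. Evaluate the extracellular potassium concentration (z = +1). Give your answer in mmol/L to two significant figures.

Nernst: E = (58.5/1) · log₁₀([out]/[in]), so log₁₀([out]/[in]) = -69.2 × 1 / 58.5 = -1.1829.
[out]/[in] = 10^(-1.1829) = 0.06563.
[out] = 0.06563 × 130 = 8.532 mmol/L.

8.5 mmol/L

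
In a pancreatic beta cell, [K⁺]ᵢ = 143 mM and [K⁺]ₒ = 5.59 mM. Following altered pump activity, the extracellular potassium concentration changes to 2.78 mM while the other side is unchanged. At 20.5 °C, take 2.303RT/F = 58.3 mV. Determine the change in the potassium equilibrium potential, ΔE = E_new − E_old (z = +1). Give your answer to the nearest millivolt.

-18 mV

E_old = (58.3/1)·log₁₀(5.59/143) = -82.08 mV
E_new = (58.3/1)·log₁₀(2.78/143) = -99.77 mV
ΔE = -99.77 − (-82.08) = -17.69 mV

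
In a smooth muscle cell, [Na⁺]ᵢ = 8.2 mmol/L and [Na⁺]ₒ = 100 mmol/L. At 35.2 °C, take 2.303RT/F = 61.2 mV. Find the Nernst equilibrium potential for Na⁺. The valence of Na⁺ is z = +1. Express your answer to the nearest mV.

E = (61.2/z) · log₁₀([Na⁺]_out/[Na⁺]_in) with z = +1.
= (61.2/1) · log₁₀(100/8.2) = 61.20 · log₁₀(12.2)
= 61.20 · (1.0862) = 66.47 mV

66 mV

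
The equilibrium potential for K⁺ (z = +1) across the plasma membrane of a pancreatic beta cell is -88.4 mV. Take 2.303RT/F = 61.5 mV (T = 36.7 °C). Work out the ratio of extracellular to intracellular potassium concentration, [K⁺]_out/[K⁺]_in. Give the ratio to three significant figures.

log₁₀([out]/[in]) = E·z/(61.5) = -88.4 × 1 / 61.5 = -1.4374
[out]/[in] = 10^(-1.4374) = 0.03653

0.0365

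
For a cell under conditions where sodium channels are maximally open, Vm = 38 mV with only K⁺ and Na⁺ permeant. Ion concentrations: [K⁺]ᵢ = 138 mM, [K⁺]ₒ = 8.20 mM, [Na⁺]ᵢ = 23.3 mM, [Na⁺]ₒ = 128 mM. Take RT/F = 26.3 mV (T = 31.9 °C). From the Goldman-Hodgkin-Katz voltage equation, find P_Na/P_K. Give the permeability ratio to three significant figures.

Let α = P_Na/P_K. GHK: Vm = 26.3·ln[(Kₒ + α·Naₒ)/(Kᵢ + α·Naᵢ)].
e^(Vm/26.3) = e^(38.0/26.3) = 4.2413
So 4.2413·(Kᵢ + α·Naᵢ) = Kₒ + α·Naₒ → α = (4.2413·138.0 − 8.2) / (128.0 − 4.2413·23.3)
α = (585.3 − 8.2) / (128.0 − 98.82) = 577.1/29.18 = 19.78

19.8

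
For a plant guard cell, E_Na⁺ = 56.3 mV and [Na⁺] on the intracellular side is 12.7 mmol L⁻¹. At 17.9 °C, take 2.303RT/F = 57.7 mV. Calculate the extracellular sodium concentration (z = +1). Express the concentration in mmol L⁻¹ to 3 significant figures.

Nernst: E = (57.7/1) · log₁₀([out]/[in]), so log₁₀([out]/[in]) = 56.3 × 1 / 57.7 = 0.9757.
[out]/[in] = 10^(0.9757) = 9.457.
[out] = 9.457 × 12.7 = 120.1 mmol L⁻¹.

120 mmol L⁻¹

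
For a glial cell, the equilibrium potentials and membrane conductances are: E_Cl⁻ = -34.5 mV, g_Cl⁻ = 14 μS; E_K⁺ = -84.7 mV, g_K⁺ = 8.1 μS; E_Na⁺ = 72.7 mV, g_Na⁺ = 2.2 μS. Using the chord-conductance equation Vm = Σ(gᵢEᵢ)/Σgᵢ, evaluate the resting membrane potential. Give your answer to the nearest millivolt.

-42 mV

Σ gᵢEᵢ = 14·(-34.5) + 8.1·(-84.7) + 2.2·(72.7) = -1009.13
Σ gᵢ = 14 + 8.1 + 2.2 = 24.3
Vm = -1009.13 / 24.3 = -41.53 mV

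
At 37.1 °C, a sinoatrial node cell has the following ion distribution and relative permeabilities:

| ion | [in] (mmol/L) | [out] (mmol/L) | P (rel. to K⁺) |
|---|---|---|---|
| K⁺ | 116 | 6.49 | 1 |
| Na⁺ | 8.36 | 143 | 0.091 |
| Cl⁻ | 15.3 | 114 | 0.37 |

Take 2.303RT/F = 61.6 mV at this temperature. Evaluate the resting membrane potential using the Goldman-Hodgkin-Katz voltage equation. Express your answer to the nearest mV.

Vm = 61.6 · log₁₀[(Σ P·[cation]ₒ + Σ P·[anion]ᵢ) / (Σ P·[cation]ᵢ + Σ P·[anion]ₒ)]
Numerator = 1×6.49 + 0.091×143 + 0.37×15.3 = 25.16
Denominator = 1×116 + 0.091×8.36 + 0.37×114 = 158.9
Vm = 61.6 · log₁₀(0.15832) = 61.6 × (-0.8005) = -49.31 mV

-49 mV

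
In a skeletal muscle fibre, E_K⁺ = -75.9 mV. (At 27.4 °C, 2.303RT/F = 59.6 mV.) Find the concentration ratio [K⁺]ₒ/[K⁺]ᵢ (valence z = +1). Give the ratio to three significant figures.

0.0533

log₁₀([out]/[in]) = E·z/(59.6) = -75.9 × 1 / 59.6 = -1.2735
[out]/[in] = 10^(-1.2735) = 0.05327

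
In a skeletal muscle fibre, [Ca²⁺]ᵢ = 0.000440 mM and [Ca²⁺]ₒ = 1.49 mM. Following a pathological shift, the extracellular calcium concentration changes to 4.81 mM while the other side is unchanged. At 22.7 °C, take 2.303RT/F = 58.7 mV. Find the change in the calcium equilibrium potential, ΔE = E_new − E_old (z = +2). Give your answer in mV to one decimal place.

E_old = (58.7/2)·log₁₀(1.49/0.000440) = 103.60 mV
E_new = (58.7/2)·log₁₀(4.81/0.000440) = 118.54 mV
ΔE = 118.54 − (103.60) = 14.94 mV

14.9 mV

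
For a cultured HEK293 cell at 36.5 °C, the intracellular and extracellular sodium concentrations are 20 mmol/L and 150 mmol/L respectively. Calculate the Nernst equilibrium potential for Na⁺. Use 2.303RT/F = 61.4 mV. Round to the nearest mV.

E = (61.4/z) · log₁₀([Na⁺]_out/[Na⁺]_in) with z = +1.
= (61.4/1) · log₁₀(150/20) = 61.40 · log₁₀(7.5)
= 61.40 · (0.8751) = 53.73 mV

54 mV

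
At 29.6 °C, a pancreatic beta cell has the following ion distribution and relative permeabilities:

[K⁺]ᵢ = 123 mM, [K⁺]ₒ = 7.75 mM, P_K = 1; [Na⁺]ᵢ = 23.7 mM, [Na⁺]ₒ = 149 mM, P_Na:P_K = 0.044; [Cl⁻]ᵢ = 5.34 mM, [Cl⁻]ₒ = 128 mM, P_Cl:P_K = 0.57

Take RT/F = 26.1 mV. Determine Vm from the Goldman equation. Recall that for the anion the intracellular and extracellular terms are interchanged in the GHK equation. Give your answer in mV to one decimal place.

-63.4 mV

Vm = 26.1 · ln[(Σ P·[cation]ₒ + Σ P·[anion]ᵢ) / (Σ P·[cation]ᵢ + Σ P·[anion]ₒ)]
Numerator = 1×7.75 + 0.044×149 + 0.57×5.34 = 17.35
Denominator = 1×123 + 0.044×23.7 + 0.57×128 = 197
Vm = 26.1 · ln(0.088069) = 26.1 × (-2.4296) = -63.41 mV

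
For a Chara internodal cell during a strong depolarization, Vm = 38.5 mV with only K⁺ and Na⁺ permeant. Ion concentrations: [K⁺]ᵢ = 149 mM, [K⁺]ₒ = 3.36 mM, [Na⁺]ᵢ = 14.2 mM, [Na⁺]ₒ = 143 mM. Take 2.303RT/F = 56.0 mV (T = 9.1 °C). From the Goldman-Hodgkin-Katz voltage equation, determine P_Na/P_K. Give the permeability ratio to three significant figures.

9.78

Let α = P_Na/P_K. GHK: Vm = 56.0·log₁₀[(Kₒ + α·Naₒ)/(Kᵢ + α·Naᵢ)].
10^(Vm/56.0) = 10^(38.5/56.0) = 4.8697
So 4.8697·(Kᵢ + α·Naᵢ) = Kₒ + α·Naₒ → α = (4.8697·149.0 − 3.36) / (143.0 − 4.8697·14.2)
α = (725.6 − 3.36) / (143.0 − 69.15) = 722.2/73.85 = 9.779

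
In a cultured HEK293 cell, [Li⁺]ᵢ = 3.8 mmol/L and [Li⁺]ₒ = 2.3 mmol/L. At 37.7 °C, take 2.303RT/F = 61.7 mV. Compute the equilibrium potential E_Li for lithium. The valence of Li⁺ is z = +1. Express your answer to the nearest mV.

-13 mV

E = (61.7/z) · log₁₀([Li⁺]_out/[Li⁺]_in) with z = +1.
= (61.7/1) · log₁₀(2.3/3.8) = 61.70 · log₁₀(0.6053)
= 61.70 · (-0.2181) = -13.45 mV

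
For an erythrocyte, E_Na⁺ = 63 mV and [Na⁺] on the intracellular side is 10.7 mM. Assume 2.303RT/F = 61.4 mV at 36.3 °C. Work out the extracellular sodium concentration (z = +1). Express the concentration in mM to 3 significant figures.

Nernst: E = (61.4/1) · log₁₀([out]/[in]), so log₁₀([out]/[in]) = 63.0 × 1 / 61.4 = 1.0261.
[out]/[in] = 10^(1.0261) = 10.62.
[out] = 10.62 × 10.7 = 113.6 mM.

114 mM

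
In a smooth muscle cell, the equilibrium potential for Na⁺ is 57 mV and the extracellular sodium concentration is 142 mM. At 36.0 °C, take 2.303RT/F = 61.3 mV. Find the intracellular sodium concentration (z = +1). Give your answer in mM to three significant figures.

16.7 mM

Nernst: E = (61.3/1) · log₁₀([out]/[in]), so log₁₀([out]/[in]) = 57.0 × 1 / 61.3 = 0.9299.
[out]/[in] = 10^(0.9299) = 8.509.
[in] = 142 / 8.509 = 16.69 mM.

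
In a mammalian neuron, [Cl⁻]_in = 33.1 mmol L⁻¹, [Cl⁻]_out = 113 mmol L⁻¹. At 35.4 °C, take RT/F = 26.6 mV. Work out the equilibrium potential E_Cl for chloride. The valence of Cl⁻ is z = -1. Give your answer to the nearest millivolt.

-33 mV

E = (26.6/z) · ln([Cl⁻]_out/[Cl⁻]_in) with z = -1.
For an anion, dividing by z = -1 reverses the sign.
= (26.6/-1) · ln(113/33.1) = -26.60 · ln(3.414)
= -26.60 · (1.2279) = -32.66 mV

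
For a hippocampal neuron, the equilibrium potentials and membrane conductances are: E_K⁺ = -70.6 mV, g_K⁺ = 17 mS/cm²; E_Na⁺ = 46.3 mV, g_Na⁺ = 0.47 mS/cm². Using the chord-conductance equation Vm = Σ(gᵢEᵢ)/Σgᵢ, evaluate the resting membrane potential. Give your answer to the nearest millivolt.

Σ gᵢEᵢ = 17·(-70.6) + 0.47·(46.3) = -1178.44
Σ gᵢ = 17 + 0.47 = 17.47
Vm = -1178.44 / 17.47 = -67.46 mV

-67 mV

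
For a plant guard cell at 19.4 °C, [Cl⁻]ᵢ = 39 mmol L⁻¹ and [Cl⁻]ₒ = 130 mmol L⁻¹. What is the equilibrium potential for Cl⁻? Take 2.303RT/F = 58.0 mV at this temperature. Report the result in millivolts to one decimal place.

-30.3 mV

E = (58.0/z) · log₁₀([Cl⁻]_out/[Cl⁻]_in) with z = -1.
For an anion, dividing by z = -1 reverses the sign.
= (58.0/-1) · log₁₀(130/39) = -58.00 · log₁₀(3.333)
= -58.00 · (0.5229) = -30.33 mV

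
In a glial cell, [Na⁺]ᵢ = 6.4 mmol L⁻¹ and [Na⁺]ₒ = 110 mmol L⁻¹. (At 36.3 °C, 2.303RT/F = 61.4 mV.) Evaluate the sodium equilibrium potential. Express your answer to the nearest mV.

76 mV

E = (61.4/z) · log₁₀([Na⁺]_out/[Na⁺]_in) with z = +1.
= (61.4/1) · log₁₀(110/6.4) = 61.40 · log₁₀(17.19)
= 61.40 · (1.2352) = 75.84 mV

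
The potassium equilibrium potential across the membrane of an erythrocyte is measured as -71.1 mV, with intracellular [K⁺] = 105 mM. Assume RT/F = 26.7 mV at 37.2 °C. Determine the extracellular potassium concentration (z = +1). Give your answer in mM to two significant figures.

7.3 mM

Nernst: E = (26.7/1) · ln([out]/[in]), so ln([out]/[in]) = -71.1 × 1 / 26.7 = -2.6629.
[out]/[in] = e^(-2.6629) = 0.06974.
[out] = 0.06974 × 105 = 7.323 mM.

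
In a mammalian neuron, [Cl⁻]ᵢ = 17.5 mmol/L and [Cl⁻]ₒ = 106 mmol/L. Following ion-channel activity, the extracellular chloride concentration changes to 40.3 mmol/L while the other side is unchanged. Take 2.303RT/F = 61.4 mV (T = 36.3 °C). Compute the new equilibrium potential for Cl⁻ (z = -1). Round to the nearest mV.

-22 mV

After the shift: [Cl⁻]_out = 40.3, [Cl⁻]_in = 17.5 mmol/L.
E_new = (61.4/-1)·log₁₀(40.3/17.5) = -61.40 · (0.3623) = -22.24 mV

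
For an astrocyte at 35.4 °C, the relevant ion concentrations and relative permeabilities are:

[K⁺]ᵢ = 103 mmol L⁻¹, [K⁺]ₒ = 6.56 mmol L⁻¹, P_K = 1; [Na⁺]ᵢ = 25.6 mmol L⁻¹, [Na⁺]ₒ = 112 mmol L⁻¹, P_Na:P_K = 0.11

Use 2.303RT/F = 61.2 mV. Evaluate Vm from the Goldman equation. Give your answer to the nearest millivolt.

Vm = 61.2 · log₁₀[(Σ P·[cation]ₒ + Σ P·[anion]ᵢ) / (Σ P·[cation]ᵢ + Σ P·[anion]ₒ)]
Numerator = 1×6.56 + 0.11×112 = 18.88
Denominator = 1×103 + 0.11×25.6 = 105.8
Vm = 61.2 · log₁₀(0.17842) = 61.2 × (-0.7485) = -45.81 mV

-46 mV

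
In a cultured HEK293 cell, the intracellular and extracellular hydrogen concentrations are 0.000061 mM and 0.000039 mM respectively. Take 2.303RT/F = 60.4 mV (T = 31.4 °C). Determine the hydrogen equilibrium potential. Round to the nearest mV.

-12 mV

E = (60.4/z) · log₁₀([H⁺]_out/[H⁺]_in) with z = +1.
= (60.4/1) · log₁₀(0.000039/0.000061) = 60.40 · log₁₀(0.6393)
= 60.40 · (-0.1943) = -11.73 mV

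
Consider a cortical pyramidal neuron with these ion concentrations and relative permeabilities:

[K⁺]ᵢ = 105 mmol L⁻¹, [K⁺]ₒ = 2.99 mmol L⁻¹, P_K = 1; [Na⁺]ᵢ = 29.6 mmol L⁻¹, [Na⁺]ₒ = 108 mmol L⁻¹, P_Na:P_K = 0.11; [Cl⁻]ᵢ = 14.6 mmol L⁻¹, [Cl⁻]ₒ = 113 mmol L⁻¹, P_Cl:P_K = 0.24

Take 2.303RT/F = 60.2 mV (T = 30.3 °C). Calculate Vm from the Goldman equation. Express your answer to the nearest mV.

Vm = 60.2 · log₁₀[(Σ P·[cation]ₒ + Σ P·[anion]ᵢ) / (Σ P·[cation]ᵢ + Σ P·[anion]ₒ)]
Numerator = 1×2.99 + 0.11×108 + 0.24×14.6 = 18.37
Denominator = 1×105 + 0.11×29.6 + 0.24×113 = 135.4
Vm = 60.2 · log₁₀(0.13573) = 60.2 × (-0.8673) = -52.21 mV

-52 mV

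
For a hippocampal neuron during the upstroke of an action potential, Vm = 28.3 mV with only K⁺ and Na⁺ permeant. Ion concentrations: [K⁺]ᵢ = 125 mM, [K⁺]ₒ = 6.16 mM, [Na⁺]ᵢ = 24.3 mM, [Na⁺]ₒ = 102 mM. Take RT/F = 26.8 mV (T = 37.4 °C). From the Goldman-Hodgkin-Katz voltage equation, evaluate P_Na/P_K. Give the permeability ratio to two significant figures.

Let α = P_Na/P_K. GHK: Vm = 26.8·ln[(Kₒ + α·Naₒ)/(Kᵢ + α·Naᵢ)].
e^(Vm/26.8) = e^(28.3/26.8) = 2.8748
So 2.8748·(Kᵢ + α·Naᵢ) = Kₒ + α·Naₒ → α = (2.8748·125.0 − 6.16) / (102.0 − 2.8748·24.3)
α = (359.3 − 6.16) / (102.0 − 69.86) = 353.2/32.14 = 10.99

11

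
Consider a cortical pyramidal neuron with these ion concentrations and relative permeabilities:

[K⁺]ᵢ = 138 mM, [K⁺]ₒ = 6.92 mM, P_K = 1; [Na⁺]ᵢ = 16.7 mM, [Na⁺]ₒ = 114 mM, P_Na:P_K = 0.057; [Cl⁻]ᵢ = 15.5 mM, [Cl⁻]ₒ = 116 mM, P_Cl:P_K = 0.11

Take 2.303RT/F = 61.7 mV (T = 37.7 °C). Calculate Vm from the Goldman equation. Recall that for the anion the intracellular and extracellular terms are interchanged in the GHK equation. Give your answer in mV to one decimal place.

-61.8 mV

Vm = 61.7 · log₁₀[(Σ P·[cation]ₒ + Σ P·[anion]ᵢ) / (Σ P·[cation]ᵢ + Σ P·[anion]ₒ)]
Numerator = 1×6.92 + 0.057×114 + 0.11×15.5 = 15.12
Denominator = 1×138 + 0.057×16.7 + 0.11×116 = 151.7
Vm = 61.7 · log₁₀(0.099682) = 61.7 × (-1.0014) = -61.79 mV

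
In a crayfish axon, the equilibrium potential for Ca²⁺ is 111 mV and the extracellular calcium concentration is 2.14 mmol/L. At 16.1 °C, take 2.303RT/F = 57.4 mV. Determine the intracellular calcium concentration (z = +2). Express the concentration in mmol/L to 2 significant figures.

Nernst: E = (57.4/2) · log₁₀([out]/[in]), so log₁₀([out]/[in]) = 111.0 × 2 / 57.4 = 3.8676.
[out]/[in] = 10^(3.8676) = 7372.
[in] = 2.14 / 7372 = 0.0002903 mmol/L.

0.00029 mmol/L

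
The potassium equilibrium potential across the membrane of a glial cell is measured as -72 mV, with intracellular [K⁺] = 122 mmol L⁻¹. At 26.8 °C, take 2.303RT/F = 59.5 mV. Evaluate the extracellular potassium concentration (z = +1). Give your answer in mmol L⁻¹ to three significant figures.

7.52 mmol L⁻¹

Nernst: E = (59.5/1) · log₁₀([out]/[in]), so log₁₀([out]/[in]) = -72.0 × 1 / 59.5 = -1.2101.
[out]/[in] = 10^(-1.2101) = 0.06165.
[out] = 0.06165 × 122 = 7.521 mmol L⁻¹.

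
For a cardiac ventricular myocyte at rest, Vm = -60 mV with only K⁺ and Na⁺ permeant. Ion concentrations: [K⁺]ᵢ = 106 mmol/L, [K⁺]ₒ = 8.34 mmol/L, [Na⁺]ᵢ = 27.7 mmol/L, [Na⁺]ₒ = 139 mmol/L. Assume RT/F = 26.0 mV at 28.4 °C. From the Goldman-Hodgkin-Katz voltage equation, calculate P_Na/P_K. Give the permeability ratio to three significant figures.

Let α = P_Na/P_K. GHK: Vm = 26.0·ln[(Kₒ + α·Naₒ)/(Kᵢ + α·Naᵢ)].
e^(Vm/26.0) = e^(-60.0/26.0) = 0.099491
So 0.099491·(Kᵢ + α·Naᵢ) = Kₒ + α·Naₒ → α = (0.099491·106.0 − 8.34) / (139.0 − 0.099491·27.7)
α = (10.55 − 8.34) / (139.0 − 2.756) = 2.206/136.2 = 0.01619

0.0162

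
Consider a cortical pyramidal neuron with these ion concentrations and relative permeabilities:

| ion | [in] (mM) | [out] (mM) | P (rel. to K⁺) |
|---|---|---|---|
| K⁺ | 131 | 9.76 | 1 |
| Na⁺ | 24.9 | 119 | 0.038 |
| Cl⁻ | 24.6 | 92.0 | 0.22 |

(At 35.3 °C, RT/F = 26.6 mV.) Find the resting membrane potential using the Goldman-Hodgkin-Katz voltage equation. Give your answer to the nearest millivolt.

Vm = 26.6 · ln[(Σ P·[cation]ₒ + Σ P·[anion]ᵢ) / (Σ P·[cation]ᵢ + Σ P·[anion]ₒ)]
Numerator = 1×9.76 + 0.038×119 + 0.22×24.6 = 19.69
Denominator = 1×131 + 0.038×24.9 + 0.22×92.0 = 152.2
Vm = 26.6 · ln(0.12941) = 26.6 × (-2.0448) = -54.39 mV

-54 mV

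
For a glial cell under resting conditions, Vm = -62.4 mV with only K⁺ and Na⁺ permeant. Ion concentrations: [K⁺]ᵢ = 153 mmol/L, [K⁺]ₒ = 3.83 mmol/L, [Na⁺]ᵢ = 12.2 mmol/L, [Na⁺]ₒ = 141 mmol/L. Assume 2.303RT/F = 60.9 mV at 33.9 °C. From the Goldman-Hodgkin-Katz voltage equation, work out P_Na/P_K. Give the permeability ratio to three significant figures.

0.0760

Let α = P_Na/P_K. GHK: Vm = 60.9·log₁₀[(Kₒ + α·Naₒ)/(Kᵢ + α·Naᵢ)].
10^(Vm/60.9) = 10^(-62.4/60.9) = 0.094486
So 0.094486·(Kᵢ + α·Naᵢ) = Kₒ + α·Naₒ → α = (0.094486·153.0 − 3.83) / (141.0 − 0.094486·12.2)
α = (14.46 − 3.83) / (141.0 − 1.153) = 10.63/139.8 = 0.07599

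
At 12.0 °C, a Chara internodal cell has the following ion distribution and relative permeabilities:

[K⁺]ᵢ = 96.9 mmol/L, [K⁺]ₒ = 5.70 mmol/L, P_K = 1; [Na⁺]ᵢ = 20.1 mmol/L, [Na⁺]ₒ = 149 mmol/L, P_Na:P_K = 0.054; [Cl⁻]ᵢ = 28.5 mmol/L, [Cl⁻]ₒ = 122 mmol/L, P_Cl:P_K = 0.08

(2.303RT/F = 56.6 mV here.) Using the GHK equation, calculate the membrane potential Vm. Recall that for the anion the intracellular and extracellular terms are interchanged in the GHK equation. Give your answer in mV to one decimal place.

-46.8 mV

Vm = 56.6 · log₁₀[(Σ P·[cation]ₒ + Σ P·[anion]ᵢ) / (Σ P·[cation]ᵢ + Σ P·[anion]ₒ)]
Numerator = 1×5.70 + 0.054×149 + 0.08×28.5 = 16.03
Denominator = 1×96.9 + 0.054×20.1 + 0.08×122 = 107.7
Vm = 56.6 · log₁₀(0.14874) = 56.6 × (-0.8276) = -46.84 mV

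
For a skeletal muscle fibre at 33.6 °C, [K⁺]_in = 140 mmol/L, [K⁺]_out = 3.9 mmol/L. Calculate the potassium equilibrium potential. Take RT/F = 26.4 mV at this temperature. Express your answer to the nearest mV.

-95 mV

E = (26.4/z) · ln([K⁺]_out/[K⁺]_in) with z = +1.
= (26.4/1) · ln(3.9/140) = 26.40 · ln(0.02786)
= 26.40 · (-3.5807) = -94.53 mV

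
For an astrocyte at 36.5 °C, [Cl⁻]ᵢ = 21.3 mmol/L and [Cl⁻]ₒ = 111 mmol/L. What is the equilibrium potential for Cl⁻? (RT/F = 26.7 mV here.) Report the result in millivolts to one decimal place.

E = (26.7/z) · ln([Cl⁻]_out/[Cl⁻]_in) with z = -1.
For an anion, dividing by z = -1 reverses the sign.
= (26.7/-1) · ln(111/21.3) = -26.70 · ln(5.211)
= -26.70 · (1.6508) = -44.08 mV

-44.1 mV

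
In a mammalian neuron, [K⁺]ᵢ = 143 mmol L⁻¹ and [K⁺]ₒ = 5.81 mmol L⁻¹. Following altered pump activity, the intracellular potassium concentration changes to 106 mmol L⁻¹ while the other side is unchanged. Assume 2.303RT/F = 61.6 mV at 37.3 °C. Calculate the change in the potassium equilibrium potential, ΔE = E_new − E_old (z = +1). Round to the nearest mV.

8 mV

E_old = (61.6/1)·log₁₀(5.81/143) = -85.70 mV
E_new = (61.6/1)·log₁₀(5.81/106) = -77.69 mV
ΔE = -77.69 − (-85.70) = 8.01 mV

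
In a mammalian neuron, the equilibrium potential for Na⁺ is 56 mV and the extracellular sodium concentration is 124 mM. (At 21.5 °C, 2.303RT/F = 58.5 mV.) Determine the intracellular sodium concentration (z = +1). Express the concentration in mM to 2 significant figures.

14 mM

Nernst: E = (58.5/1) · log₁₀([out]/[in]), so log₁₀([out]/[in]) = 56.0 × 1 / 58.5 = 0.9573.
[out]/[in] = 10^(0.9573) = 9.063.
[in] = 124 / 9.063 = 13.68 mM.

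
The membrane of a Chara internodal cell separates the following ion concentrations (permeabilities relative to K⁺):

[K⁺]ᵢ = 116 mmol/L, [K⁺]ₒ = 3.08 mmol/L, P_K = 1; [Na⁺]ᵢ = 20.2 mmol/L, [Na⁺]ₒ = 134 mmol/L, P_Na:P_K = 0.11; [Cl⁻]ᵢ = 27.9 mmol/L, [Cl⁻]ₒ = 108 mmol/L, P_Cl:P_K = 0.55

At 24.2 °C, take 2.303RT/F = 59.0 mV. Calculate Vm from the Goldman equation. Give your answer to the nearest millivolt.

Vm = 59.0 · log₁₀[(Σ P·[cation]ₒ + Σ P·[anion]ᵢ) / (Σ P·[cation]ᵢ + Σ P·[anion]ₒ)]
Numerator = 1×3.08 + 0.11×134 + 0.55×27.9 = 33.16
Denominator = 1×116 + 0.11×20.2 + 0.55×108 = 177.6
Vm = 59.0 · log₁₀(0.18672) = 59.0 × (-0.7288) = -43.00 mV

-43 mV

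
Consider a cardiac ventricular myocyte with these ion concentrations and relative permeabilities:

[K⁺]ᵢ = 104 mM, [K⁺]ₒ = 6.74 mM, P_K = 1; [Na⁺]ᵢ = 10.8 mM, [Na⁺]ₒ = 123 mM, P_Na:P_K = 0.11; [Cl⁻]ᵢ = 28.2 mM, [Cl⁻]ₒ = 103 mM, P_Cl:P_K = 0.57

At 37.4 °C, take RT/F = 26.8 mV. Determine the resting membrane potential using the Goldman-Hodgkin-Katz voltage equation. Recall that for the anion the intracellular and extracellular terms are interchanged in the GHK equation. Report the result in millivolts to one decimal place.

-40.4 mV

Vm = 26.8 · ln[(Σ P·[cation]ₒ + Σ P·[anion]ᵢ) / (Σ P·[cation]ᵢ + Σ P·[anion]ₒ)]
Numerator = 1×6.74 + 0.11×123 + 0.57×28.2 = 36.34
Denominator = 1×104 + 0.11×10.8 + 0.57×103 = 163.9
Vm = 26.8 · ln(0.22175) = 26.8 × (-1.5062) = -40.37 mV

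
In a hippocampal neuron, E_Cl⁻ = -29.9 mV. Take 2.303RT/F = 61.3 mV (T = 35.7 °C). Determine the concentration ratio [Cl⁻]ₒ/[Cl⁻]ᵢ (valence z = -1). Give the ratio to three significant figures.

log₁₀([out]/[in]) = E·z/(61.3) = -29.9 × -1 / 61.3 = 0.4878
[out]/[in] = 10^(0.4878) = 3.074

3.07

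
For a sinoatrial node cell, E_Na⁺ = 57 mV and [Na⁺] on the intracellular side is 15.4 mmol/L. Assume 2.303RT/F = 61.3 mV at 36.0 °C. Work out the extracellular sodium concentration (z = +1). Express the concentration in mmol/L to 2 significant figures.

130 mmol/L

Nernst: E = (61.3/1) · log₁₀([out]/[in]), so log₁₀([out]/[in]) = 57.0 × 1 / 61.3 = 0.9299.
[out]/[in] = 10^(0.9299) = 8.509.
[out] = 8.509 × 15.4 = 131 mmol/L.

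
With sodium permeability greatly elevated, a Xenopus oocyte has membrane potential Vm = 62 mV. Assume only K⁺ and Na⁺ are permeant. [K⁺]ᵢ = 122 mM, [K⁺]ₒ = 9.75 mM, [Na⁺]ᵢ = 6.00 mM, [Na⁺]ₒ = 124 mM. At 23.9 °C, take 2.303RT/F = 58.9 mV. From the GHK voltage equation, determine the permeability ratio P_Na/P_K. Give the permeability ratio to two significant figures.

24

Let α = P_Na/P_K. GHK: Vm = 58.9·log₁₀[(Kₒ + α·Naₒ)/(Kᵢ + α·Naᵢ)].
10^(Vm/58.9) = 10^(62.0/58.9) = 11.288
So 11.288·(Kᵢ + α·Naᵢ) = Kₒ + α·Naₒ → α = (11.288·122.0 − 9.75) / (124.0 − 11.288·6.0)
α = (1377 − 9.75) / (124.0 − 67.73) = 1367/56.27 = 24.3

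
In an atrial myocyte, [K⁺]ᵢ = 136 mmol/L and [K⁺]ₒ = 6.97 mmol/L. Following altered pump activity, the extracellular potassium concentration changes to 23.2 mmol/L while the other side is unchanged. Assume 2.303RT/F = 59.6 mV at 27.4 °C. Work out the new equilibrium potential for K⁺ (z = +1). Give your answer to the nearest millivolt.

-46 mV

After the shift: [K⁺]_out = 23.2, [K⁺]_in = 136 mmol/L.
E_new = (59.6/1)·log₁₀(23.2/136) = 59.60 · (-0.7681) = -45.78 mV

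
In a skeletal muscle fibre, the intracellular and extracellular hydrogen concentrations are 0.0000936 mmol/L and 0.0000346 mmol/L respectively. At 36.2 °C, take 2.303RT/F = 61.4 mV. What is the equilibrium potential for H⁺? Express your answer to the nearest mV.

-27 mV

E = (61.4/z) · log₁₀([H⁺]_out/[H⁺]_in) with z = +1.
= (61.4/1) · log₁₀(0.0000346/0.0000936) = 61.40 · log₁₀(0.3697)
= 61.40 · (-0.4322) = -26.54 mV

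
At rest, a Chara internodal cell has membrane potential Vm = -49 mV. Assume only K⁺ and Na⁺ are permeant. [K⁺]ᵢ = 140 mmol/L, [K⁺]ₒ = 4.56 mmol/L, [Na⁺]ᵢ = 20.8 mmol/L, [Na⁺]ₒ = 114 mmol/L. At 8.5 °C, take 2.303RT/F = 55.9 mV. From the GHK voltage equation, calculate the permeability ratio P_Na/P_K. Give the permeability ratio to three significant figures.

0.126

Let α = P_Na/P_K. GHK: Vm = 55.9·log₁₀[(Kₒ + α·Naₒ)/(Kᵢ + α·Naᵢ)].
10^(Vm/55.9) = 10^(-49.0/55.9) = 0.13287
So 0.13287·(Kᵢ + α·Naᵢ) = Kₒ + α·Naₒ → α = (0.13287·140.0 − 4.56) / (114.0 − 0.13287·20.8)
α = (18.6 − 4.56) / (114.0 − 2.764) = 14.04/111.2 = 0.1262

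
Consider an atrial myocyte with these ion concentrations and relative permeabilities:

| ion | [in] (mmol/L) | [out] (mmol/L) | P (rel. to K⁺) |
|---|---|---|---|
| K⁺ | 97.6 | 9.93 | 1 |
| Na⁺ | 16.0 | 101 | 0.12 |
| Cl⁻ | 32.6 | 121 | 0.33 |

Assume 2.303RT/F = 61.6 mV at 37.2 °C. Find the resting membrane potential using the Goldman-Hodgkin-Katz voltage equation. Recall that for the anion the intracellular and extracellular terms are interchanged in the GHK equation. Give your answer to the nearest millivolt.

Vm = 61.6 · log₁₀[(Σ P·[cation]ₒ + Σ P·[anion]ᵢ) / (Σ P·[cation]ᵢ + Σ P·[anion]ₒ)]
Numerator = 1×9.93 + 0.12×101 + 0.33×32.6 = 32.81
Denominator = 1×97.6 + 0.12×16.0 + 0.33×121 = 139.4
Vm = 61.6 · log₁₀(0.23527) = 61.6 × (-0.6284) = -38.71 mV

-39 mV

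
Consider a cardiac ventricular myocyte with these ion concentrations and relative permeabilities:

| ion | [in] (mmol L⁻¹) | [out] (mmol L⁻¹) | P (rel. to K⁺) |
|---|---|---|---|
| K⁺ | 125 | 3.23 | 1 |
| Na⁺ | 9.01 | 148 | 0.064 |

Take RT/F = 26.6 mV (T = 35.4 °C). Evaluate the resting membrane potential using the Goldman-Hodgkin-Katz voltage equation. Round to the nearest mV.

Vm = 26.6 · ln[(Σ P·[cation]ₒ + Σ P·[anion]ᵢ) / (Σ P·[cation]ᵢ + Σ P·[anion]ₒ)]
Numerator = 1×3.23 + 0.064×148 = 12.7
Denominator = 1×125 + 0.064×9.01 = 125.6
Vm = 26.6 · ln(0.10115) = 26.6 × (-2.2912) = -60.94 mV

-61 mV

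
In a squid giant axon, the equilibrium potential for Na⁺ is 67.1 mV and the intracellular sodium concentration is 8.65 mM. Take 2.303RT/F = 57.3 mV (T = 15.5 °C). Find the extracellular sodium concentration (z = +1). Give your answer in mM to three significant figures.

Nernst: E = (57.3/1) · log₁₀([out]/[in]), so log₁₀([out]/[in]) = 67.1 × 1 / 57.3 = 1.1710.
[out]/[in] = 10^(1.1710) = 14.83.
[out] = 14.83 × 8.65 = 128.2 mM.

128 mM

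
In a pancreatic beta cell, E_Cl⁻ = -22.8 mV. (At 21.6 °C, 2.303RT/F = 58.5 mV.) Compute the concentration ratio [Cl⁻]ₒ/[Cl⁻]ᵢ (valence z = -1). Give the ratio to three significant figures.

2.45

log₁₀([out]/[in]) = E·z/(58.5) = -22.8 × -1 / 58.5 = 0.3897
[out]/[in] = 10^(0.3897) = 2.453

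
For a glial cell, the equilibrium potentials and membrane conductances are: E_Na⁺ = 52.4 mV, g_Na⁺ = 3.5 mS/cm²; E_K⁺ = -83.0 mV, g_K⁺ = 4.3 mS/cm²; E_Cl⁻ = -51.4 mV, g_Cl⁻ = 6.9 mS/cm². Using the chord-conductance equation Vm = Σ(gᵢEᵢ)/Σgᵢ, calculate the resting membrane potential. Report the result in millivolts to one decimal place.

Σ gᵢEᵢ = 3.5·(52.4) + 4.3·(-83.0) + 6.9·(-51.4) = -528.16
Σ gᵢ = 3.5 + 4.3 + 6.9 = 14.7
Vm = -528.16 / 14.7 = -35.93 mV

-35.9 mV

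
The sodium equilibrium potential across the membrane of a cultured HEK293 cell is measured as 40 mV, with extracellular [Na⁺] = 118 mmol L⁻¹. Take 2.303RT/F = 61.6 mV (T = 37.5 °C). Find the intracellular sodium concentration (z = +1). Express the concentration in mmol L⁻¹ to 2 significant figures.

Nernst: E = (61.6/1) · log₁₀([out]/[in]), so log₁₀([out]/[in]) = 40.0 × 1 / 61.6 = 0.6494.
[out]/[in] = 10^(0.6494) = 4.46.
[in] = 118 / 4.46 = 26.46 mmol L⁻¹.

26 mmol L⁻¹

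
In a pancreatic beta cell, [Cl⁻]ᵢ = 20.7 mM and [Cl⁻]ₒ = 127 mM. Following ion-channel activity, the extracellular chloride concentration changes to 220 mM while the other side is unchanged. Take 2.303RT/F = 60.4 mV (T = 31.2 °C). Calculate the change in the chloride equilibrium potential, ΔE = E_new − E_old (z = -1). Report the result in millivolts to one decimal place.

E_old = (60.4/-1)·log₁₀(127/20.7) = -47.59 mV
E_new = (60.4/-1)·log₁₀(220/20.7) = -62.00 mV
ΔE = -62.00 − (-47.59) = -14.41 mV

-14.4 mV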